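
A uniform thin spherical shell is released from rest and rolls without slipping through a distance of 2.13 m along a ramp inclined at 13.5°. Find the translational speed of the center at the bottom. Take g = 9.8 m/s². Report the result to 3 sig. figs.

v ≈ 2.42 m/s

With I = (2/3)MR², the ratio k = I/(MR²) is 2/3.
Since it rolls without slipping, ω = v/R and KE = ½Mv² + ½Iω² = ½(1+k)Mv² = (5/6)Mv².
The vertical drop is h = L sinθ = 2.13 × sin13.5° = 0.4972 m.
Energy conservation: Mgh = (5/6)Mv², so v = √(2gh/(1+k)) = √(2 × 9.8 × 0.4972 / 1.667) ≈ 2.42 m/s.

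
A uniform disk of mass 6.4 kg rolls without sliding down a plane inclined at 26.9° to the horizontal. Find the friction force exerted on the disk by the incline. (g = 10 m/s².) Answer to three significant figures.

f ≈ 9.65 N

For this body I = (1/2)MR², i.e. k = I/(MR²) = 0.5.
Translational: Mg sinθ − f = Ma. Rotational about the CM: fR = Iα = kMRa, so f = kMa.
Combining, a = g sinθ/(1+k) and f = kMa = kMg sinθ/(1+k).
f = 0.5 × 6.4 × 10 × sin26.9° / 1.5 ≈ 9.65 N.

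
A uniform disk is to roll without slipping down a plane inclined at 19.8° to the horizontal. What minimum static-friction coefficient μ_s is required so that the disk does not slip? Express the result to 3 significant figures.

For this body I = (1/2)MR², i.e. k = I/(MR²) = 0.5.
Along the incline Mg sinθ − f = Ma, and torque about the center fR = Iα = kMR²(a/R) gives f = kMa.
These give a = g sinθ/(1+k) and the required friction f = kMg sinθ/(1+k).
The normal force is N = Mg cosθ, so μ_min = f/N = k tanθ/(1+k).
μ_min = 0.5 × tan19.8° / 1.5 ≈ 0.120.

μ_min ≈ 0.120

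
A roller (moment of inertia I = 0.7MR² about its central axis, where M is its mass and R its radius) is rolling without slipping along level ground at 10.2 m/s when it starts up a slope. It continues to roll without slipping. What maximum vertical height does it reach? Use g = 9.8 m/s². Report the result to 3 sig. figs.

Here I = 0.7MR², so the shape factor k = I/(MR²) = 0.7.
Since it rolls without slipping, ω = v/R and KE = ½Mv² + ½Iω² = ½(1+k)Mv² = (17/20)Mv².
All of this converts to potential energy at the highest point: (17/20)Mv₀² = Mgh.
Thus h = (1+k)v₀²/(2g) = 1.7 × 10.2² / (2 × 9.8) ≈ 9.02 m.

h ≈ 9.02 m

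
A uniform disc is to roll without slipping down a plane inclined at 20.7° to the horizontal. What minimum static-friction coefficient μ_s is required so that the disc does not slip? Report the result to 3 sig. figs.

For this body I = (1/2)MR², i.e. k = I/(MR²) = 0.5.
Newton's second law down the slope: Mg sinθ − f = Ma. The torque equation fR = Iα (with α = a/R) gives f = kMa.
These give a = g sinθ/(1+k) and the required friction f = kMg sinθ/(1+k).
The normal force is N = Mg cosθ, so μ_min = f/N = k tanθ/(1+k).
μ_min = 0.5 × tan20.7° / 1.5 ≈ 0.126.

μ_min ≈ 0.126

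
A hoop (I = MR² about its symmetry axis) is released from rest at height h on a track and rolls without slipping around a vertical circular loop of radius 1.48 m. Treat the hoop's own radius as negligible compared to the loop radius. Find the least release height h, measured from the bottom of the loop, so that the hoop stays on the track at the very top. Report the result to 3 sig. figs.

h_min ≈ 4.44 m

The moment of inertia is MR², giving k ≡ I/(MR²) = 1.
At the top of the loop, the minimum-contact condition is Mg = Mv_top²/r, so v_top² = gr.
With ω = v/R, the kinetic energy at speed v is ½(1+k)Mv² = Mv².
Energy conservation from release (height h) to the top (height 2r): Mgh = Mg(2r) + M·gr.
Thus h_min = 2r + (1+k)r/2 = r(2 + 2/2) = 1.48 × 3 ≈ 4.44 m.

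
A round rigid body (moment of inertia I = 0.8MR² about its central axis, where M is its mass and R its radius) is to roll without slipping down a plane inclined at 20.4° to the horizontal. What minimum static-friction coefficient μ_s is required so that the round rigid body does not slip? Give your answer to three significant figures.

For this body I = 0.8MR², i.e. k = I/(MR²) = 0.8.
Along the incline Mg sinθ − f = Ma, and torque about the center fR = Iα = kMR²(a/R) gives f = kMa.
These give a = g sinθ/(1+k) and the required friction f = kMg sinθ/(1+k).
With N = Mg cosθ, the no-slip condition f ≤ μN gives μ_min = f/N = k tanθ/(1+k).
μ_min = 0.8 × tan20.4° / 1.8 ≈ 0.165.

μ_min ≈ 0.165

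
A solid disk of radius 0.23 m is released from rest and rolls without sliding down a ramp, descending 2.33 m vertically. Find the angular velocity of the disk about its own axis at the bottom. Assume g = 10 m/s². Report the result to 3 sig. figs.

For this body I = (1/2)MR², i.e. k = I/(MR²) = 0.5.
Since it rolls without slipping, ω = v/R and KE = ½Mv² + ½Iω² = ½(1+k)Mv² = (3/4)Mv².
Energy conservation Mgh = ½(1+k)Mv² gives v = √(2gh/(1+k)) = √(2 × 10 × 2.33 / 1.5) = 5.574 m/s.
The angular speed follows from ω = v/R = 5.574/0.23 ≈ 24.2 rad/s.

ω ≈ 24.2 rad/s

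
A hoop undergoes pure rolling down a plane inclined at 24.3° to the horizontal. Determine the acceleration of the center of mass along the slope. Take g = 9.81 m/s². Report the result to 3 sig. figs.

a ≈ 2.02 m/s²

Here I = MR², so the shape factor k = I/(MR²) = 1.
Newton's second law down the slope: Mg sinθ − f = Ma. The torque equation fR = Iα (with α = a/R) gives f = kMa.
Eliminating f: Mg sinθ = (1+k)Ma, so a = g sinθ/(1+k) = 9.81 × sin24.3° / 2 ≈ 2.02 m/s².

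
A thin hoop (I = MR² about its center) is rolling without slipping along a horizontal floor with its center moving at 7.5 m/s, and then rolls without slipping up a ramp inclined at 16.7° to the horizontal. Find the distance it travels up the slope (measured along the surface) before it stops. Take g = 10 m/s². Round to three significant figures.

d ≈ 19.6 m

With I = MR², the ratio k = I/(MR²) is 1.
Pure rolling means v = ωR; then KE = ½Mv² + ½I(v/R)² = ½(1+k)Mv² = Mv².
Setting this equal to Mgh gives the vertical rise h = (1+k)v₀²/(2g) = 2×7.5²/(2×10) = 5.625 m.
The distance along the slope is d = h/sinθ = 5.625/sin16.7° ≈ 19.6 m.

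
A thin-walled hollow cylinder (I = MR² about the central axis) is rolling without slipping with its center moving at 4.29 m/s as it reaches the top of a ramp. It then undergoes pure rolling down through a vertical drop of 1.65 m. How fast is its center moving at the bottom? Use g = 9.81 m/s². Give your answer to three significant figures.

v ≈ 5.88 m/s

The moment of inertia is MR², giving k ≡ I/(MR²) = 1.
Since it rolls without slipping, ω = v/R and KE = ½Mv² + ½Iω² = ½(1+k)Mv² = Mv².
Energy conservation: Mv₀² + Mgh = Mv², so v² = v₀² + 2gh/(1+k).
v = √(4.29² + 2×9.81×1.65/2) = √34.59 ≈ 5.88 m/s.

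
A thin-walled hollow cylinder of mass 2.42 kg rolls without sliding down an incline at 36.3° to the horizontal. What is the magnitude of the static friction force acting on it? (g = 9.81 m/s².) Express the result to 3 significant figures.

f ≈ 7.03 N

Here I = MR², so the shape factor k = I/(MR²) = 1.
Newton's second law down the slope: Mg sinθ − f = Ma. The torque equation fR = Iα (with α = a/R) gives f = kMa.
Combining, a = g sinθ/(1+k) and f = kMa = kMg sinθ/(1+k).
f = 1 × 2.42 × 9.81 × sin36.3° / 2 ≈ 7.03 N.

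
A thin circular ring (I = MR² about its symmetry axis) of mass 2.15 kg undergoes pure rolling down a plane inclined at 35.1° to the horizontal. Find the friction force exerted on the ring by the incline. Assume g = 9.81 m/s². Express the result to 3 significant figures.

With I = MR², the ratio k = I/(MR²) is 1.
Along the incline Mg sinθ − f = Ma, and torque about the center fR = Iα = kMR²(a/R) gives f = kMa.
Combining, a = g sinθ/(1+k) and f = kMa = kMg sinθ/(1+k).
f = 1 × 2.15 × 9.81 × sin35.1° / 2 ≈ 6.06 N.

f ≈ 6.06 N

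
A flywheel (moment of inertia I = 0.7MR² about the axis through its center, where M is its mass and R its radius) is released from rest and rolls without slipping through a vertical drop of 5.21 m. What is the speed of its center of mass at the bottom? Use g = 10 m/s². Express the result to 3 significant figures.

The moment of inertia is 0.7MR², giving k ≡ I/(MR²) = 0.7.
Since it rolls without slipping, ω = v/R and KE = ½Mv² + ½Iω² = ½(1+k)Mv² = (17/20)Mv².
Setting Mgh = (17/20)Mv² gives v = √(2gh/(1+k)) = √(2·10·5.21/1.7) ≈ 7.83 m/s.

v ≈ 7.83 m/s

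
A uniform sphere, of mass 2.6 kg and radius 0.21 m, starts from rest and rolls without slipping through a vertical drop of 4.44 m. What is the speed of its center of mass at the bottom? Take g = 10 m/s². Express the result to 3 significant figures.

With I = (2/5)MR², the ratio k = I/(MR²) is 0.4.
Pure rolling means v = ωR; then KE = ½Mv² + ½I(v/R)² = ½(1+k)Mv² = (7/10)Mv².
Setting Mgh = (7/10)Mv² gives v = √(2gh/(1+k)) = √(2·10·4.44/1.4) ≈ 7.96 m/s.

v ≈ 7.96 m/s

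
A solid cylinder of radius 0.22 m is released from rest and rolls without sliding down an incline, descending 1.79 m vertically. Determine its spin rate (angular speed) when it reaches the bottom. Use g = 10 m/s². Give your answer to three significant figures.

Here I = (1/2)MR², so the shape factor k = I/(MR²) = 0.5.
The rolling condition ω = v/R makes the rotational term ½I(v/R)² = ½kMv², so KE_total = ½(1+k)Mv² = (3/4)Mv².
Energy conservation Mgh = ½(1+k)Mv² gives v = √(2gh/(1+k)) = √(2 × 10 × 1.79 / 1.5) = 4.885 m/s.
Then ω = v/R = 4.885 / 0.22 ≈ 22.2 rad/s.

ω ≈ 22.2 rad/s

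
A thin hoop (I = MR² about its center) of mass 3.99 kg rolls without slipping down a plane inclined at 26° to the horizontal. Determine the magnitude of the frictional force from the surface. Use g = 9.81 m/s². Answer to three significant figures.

The moment of inertia is MR², giving k ≡ I/(MR²) = 1.
Newton's second law down the slope: Mg sinθ − f = Ma. The torque equation fR = Iα (with α = a/R) gives f = kMa.
Combining, a = g sinθ/(1+k) and f = kMa = kMg sinθ/(1+k).
f = 1 × 3.99 × 9.81 × sin26° / 2 ≈ 8.58 N.

f ≈ 8.58 N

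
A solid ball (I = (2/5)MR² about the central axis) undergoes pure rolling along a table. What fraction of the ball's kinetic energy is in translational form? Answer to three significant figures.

fraction ≈ 0.714

With I = (2/5)MR², the ratio k = I/(MR²) is 0.4.
Since ω = v/R, the translational part is ½Mv² and the rotational part is ½I(v/R)² = ½kMv²; the total is ½(1+k)Mv².
The translational fraction is therefore 1/(1+k) = 1/1.4 ≈ 0.714.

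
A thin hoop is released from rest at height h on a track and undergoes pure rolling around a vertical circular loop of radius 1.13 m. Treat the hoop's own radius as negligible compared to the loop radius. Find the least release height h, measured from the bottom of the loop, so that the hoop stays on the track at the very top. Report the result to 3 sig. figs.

h_min ≈ 3.39 m

For this body I = MR², i.e. k = I/(MR²) = 1.
At the top of the loop, the minimum-contact condition is Mg = Mv_top²/r, so v_top² = gr.
With ω = v/R, the kinetic energy at speed v is ½(1+k)Mv² = Mv².
Energy conservation from release (height h) to the top (height 2r): Mgh = Mg(2r) + M·gr.
Thus h_min = 2r + (1+k)r/2 = r(2 + 2/2) = 1.13 × 3 ≈ 3.39 m.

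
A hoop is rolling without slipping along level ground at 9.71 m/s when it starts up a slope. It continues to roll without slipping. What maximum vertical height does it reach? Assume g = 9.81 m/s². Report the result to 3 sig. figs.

h ≈ 9.61 m

For this body I = MR², i.e. k = I/(MR²) = 1.
The rolling condition ω = v/R makes the rotational term ½I(v/R)² = ½kMv², so KE_total = ½(1+k)Mv² = Mv².
All of this converts to potential energy at the highest point: Mv₀² = Mgh.
Thus h = (1+k)v₀²/(2g) = 2 × 9.71² / (2 × 9.81) ≈ 9.61 m.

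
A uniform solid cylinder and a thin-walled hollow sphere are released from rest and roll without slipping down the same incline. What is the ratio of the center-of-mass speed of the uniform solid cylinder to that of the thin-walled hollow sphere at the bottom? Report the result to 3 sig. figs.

v_ratio ≈ 1.05

Each satisfies Mgh = ½(1+k)Mv² with k = I/(MR²), so v ∝ 1/√(1+k).
For the uniform solid cylinder k = 0.5; for the thin-walled hollow sphere k = 2/3.
v₁/v₂ = √((1+k₂)/(1+k₁)) = √(1.667/1.5) ≈ 1.05.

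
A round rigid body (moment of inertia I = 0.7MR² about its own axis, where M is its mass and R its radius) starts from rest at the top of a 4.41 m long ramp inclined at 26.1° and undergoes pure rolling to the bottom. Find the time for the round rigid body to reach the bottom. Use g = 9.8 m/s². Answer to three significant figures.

Here I = 0.7MR², so the shape factor k = I/(MR²) = 0.7.
Translational: Mg sinθ − f = Ma. Rotational about the CM: fR = Iα = kMRa, so f = kMa.
Hence a = g sinθ/(1+k) = 9.8×sin26.1°/1.7 = 2.536 m/s².
With constant a from rest, t = √(2L/a) = √(2·4.41/2.536) ≈ 1.86 s.

t ≈ 1.86 s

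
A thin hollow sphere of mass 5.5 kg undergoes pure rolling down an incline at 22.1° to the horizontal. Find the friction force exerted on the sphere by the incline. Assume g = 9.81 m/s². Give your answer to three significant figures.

f ≈ 8.12 N

Here I = (2/3)MR², so the shape factor k = I/(MR²) = 2/3.
Along the incline Mg sinθ − f = Ma, and torque about the center fR = Iα = kMR²(a/R) gives f = kMa.
Combining, a = g sinθ/(1+k) and f = kMa = kMg sinθ/(1+k).
f = (2/3) × 5.5 × 9.81 × sin22.1° / 1.667 ≈ 8.12 N.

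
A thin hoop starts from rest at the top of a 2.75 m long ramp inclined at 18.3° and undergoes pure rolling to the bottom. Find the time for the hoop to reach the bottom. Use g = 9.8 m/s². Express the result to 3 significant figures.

t ≈ 1.89 s

With I = MR², the ratio k = I/(MR²) is 1.
Translational: Mg sinθ − f = Ma. Rotational about the CM: fR = Iα = kMRa, so f = kMa.
Hence a = g sinθ/(1+k) = 9.8×sin18.3°/2 = 1.539 m/s².
With constant a from rest, t = √(2L/a) = √(2·2.75/1.539) ≈ 1.89 s.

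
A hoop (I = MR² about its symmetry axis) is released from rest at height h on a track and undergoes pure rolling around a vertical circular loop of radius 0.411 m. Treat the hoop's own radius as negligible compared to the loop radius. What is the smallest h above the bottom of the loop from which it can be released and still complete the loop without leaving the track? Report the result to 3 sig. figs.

For this body I = MR², i.e. k = I/(MR²) = 1.
At the top, contact is just lost when gravity alone supplies the centripetal force: Mg = Mv_top²/r, i.e. v_top² = gr.
With ω = v/R, the kinetic energy at speed v is ½(1+k)Mv² = Mv².
Energy conservation from release (height h) to the top (height 2r): Mgh = Mg(2r) + M·gr.
Thus h_min = 2r + (1+k)r/2 = r(2 + 2/2) = 0.411 × 3 ≈ 1.23 m.

h_min ≈ 1.23 m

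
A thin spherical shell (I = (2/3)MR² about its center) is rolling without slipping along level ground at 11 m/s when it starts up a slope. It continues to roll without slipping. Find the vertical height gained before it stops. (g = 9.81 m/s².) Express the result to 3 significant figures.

h ≈ 10.3 m

For this body I = (2/3)MR², i.e. k = I/(MR²) = 2/3.
Rolling without slipping gives ω = v/R, so the total kinetic energy is ½Mv² + ½Iω² = ½(1+k)Mv² = (5/6)Mv².
All of this converts to potential energy at the highest point: (5/6)Mv₀² = Mgh.
Thus h = (1+k)v₀²/(2g) = 1.667 × 11² / (2 × 9.81) ≈ 10.3 m.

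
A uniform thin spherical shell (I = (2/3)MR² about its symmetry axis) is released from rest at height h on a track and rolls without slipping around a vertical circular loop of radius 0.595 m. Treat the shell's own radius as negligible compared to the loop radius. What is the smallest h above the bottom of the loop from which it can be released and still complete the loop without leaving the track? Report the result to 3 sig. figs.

h_min ≈ 1.69 m

For this body I = (2/3)MR², i.e. k = I/(MR²) = 2/3.
At the top of the loop, the minimum-contact condition is Mg = Mv_top²/r, so v_top² = gr.
With ω = v/R, the kinetic energy at speed v is ½(1+k)Mv² = (5/6)Mv².
Energy conservation from release (height h) to the top (height 2r): Mgh = Mg(2r) + (5/6)M·gr.
Thus h_min = 2r + (1+k)r/2 = r(2 + 1.667/2) = 0.595 × 2.833 ≈ 1.69 m.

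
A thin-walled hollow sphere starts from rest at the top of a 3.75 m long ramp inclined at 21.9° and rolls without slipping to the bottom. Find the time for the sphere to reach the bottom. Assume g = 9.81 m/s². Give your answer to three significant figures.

The moment of inertia is (2/3)MR², giving k ≡ I/(MR²) = 2/3.
Translational: Mg sinθ − f = Ma. Rotational about the CM: fR = Iα = kMRa, so f = kMa.
Hence a = g sinθ/(1+k) = 9.81×sin21.9°/1.667 = 2.195 m/s².
Starting from rest, L = ½at², so t = √(2L/a) = √(2×3.75/2.195) ≈ 1.85 s.

t ≈ 1.85 s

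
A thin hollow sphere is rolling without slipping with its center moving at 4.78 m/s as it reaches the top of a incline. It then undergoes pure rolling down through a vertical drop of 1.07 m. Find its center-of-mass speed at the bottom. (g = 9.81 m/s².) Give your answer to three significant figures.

Here I = (2/3)MR², so the shape factor k = I/(MR²) = 2/3.
Pure rolling means v = ωR; then KE = ½Mv² + ½I(v/R)² = ½(1+k)Mv² = (5/6)Mv².
Energy conservation: (5/6)Mv₀² + Mgh = (5/6)Mv², so v² = v₀² + 2gh/(1+k).
v = √(4.78² + 2×9.81×1.07/1.667) = √35.44 ≈ 5.95 m/s.

v ≈ 5.95 m/s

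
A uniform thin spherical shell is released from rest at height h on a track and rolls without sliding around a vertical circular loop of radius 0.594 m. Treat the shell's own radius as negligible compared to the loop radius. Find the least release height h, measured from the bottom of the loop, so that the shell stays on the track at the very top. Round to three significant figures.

Here I = (2/3)MR², so the shape factor k = I/(MR²) = 2/3.
At the top, contact is just lost when gravity alone supplies the centripetal force: Mg = Mv_top²/r, i.e. v_top² = gr.
With ω = v/R, the kinetic energy at speed v is ½(1+k)Mv² = (5/6)Mv².
Energy conservation from release (height h) to the top (height 2r): Mgh = Mg(2r) + (5/6)M·gr.
Thus h_min = 2r + (1+k)r/2 = r(2 + 1.667/2) = 0.594 × 2.833 ≈ 1.68 m.

h_min ≈ 1.68 m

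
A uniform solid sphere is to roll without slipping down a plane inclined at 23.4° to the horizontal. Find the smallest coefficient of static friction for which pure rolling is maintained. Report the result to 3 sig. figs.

μ_min ≈ 0.124

For this body I = (2/5)MR², i.e. k = I/(MR²) = 0.4.
Newton's second law down the slope: Mg sinθ − f = Ma. The torque equation fR = Iα (with α = a/R) gives f = kMa.
These give a = g sinθ/(1+k) and the required friction f = kMg sinθ/(1+k).
With N = Mg cosθ, the no-slip condition f ≤ μN gives μ_min = f/N = k tanθ/(1+k).
μ_min = 0.4 × tan23.4° / 1.4 ≈ 0.124.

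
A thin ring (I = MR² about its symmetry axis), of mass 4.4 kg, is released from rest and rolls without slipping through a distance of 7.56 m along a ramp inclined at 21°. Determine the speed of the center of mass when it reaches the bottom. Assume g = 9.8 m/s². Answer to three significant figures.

For this body I = MR², i.e. k = I/(MR²) = 1.
Since it rolls without slipping, ω = v/R and KE = ½Mv² + ½Iω² = ½(1+k)Mv² = Mv².
The vertical drop is h = L sinθ = 7.56 × sin21° = 2.709 m.
Energy conservation: Mgh = Mv², so v = √(2gh/(1+k)) = √(2 × 9.8 × 2.709 / 2) ≈ 5.15 m/s.

v ≈ 5.15 m/s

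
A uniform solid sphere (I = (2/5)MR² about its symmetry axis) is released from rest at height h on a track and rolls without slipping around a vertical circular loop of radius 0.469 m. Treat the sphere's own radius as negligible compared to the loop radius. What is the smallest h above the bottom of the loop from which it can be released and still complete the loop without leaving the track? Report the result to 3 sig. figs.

h_min ≈ 1.27 m

The moment of inertia is (2/5)MR², giving k ≡ I/(MR²) = 0.4.
At the top of the loop, the minimum-contact condition is Mg = Mv_top²/r, so v_top² = gr.
With ω = v/R, the kinetic energy at speed v is ½(1+k)Mv² = (7/10)Mv².
Energy conservation from release (height h) to the top (height 2r): Mgh = Mg(2r) + (7/10)M·gr.
Thus h_min = 2r + (1+k)r/2 = r(2 + 1.4/2) = 0.469 × 2.7 ≈ 1.27 m.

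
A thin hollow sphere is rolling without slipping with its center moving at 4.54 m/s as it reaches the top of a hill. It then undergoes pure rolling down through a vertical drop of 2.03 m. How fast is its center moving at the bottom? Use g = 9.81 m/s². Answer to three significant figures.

v ≈ 6.67 m/s

With I = (2/3)MR², the ratio k = I/(MR²) is 2/3.
Since it rolls without slipping, ω = v/R and KE = ½Mv² + ½Iω² = ½(1+k)Mv² = (5/6)Mv².
Conserving energy between top and bottom: (5/6)Mv² = (5/6)Mv₀² + Mgh, hence v² = v₀² + 2gh/(1+k).
v = √(4.54² + 2×9.81×2.03/1.667) = √44.51 ≈ 6.67 m/s.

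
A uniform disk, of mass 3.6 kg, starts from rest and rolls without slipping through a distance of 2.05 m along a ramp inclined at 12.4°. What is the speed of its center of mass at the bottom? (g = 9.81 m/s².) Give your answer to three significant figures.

v ≈ 2.40 m/s

With I = (1/2)MR², the ratio k = I/(MR²) is 0.5.
The rolling condition ω = v/R makes the rotational term ½I(v/R)² = ½kMv², so KE_total = ½(1+k)Mv² = (3/4)Mv².
The vertical drop is h = L sinθ = 2.05 × sin12.4° = 0.4402 m.
Setting Mgh = (3/4)Mv² gives v = √(2gh/(1+k)) = √(2·9.81·0.4402/1.5) ≈ 2.40 m/s.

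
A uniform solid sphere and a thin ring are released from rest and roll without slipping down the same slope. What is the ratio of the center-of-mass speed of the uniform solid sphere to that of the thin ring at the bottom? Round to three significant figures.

v_ratio ≈ 1.20

Each satisfies Mgh = ½(1+k)Mv² with k = I/(MR²), so v ∝ 1/√(1+k).
For the uniform solid sphere k = 0.4; for the thin ring k = 1.
v₁/v₂ = √((1+k₂)/(1+k₁)) = √(2/1.4) ≈ 1.20.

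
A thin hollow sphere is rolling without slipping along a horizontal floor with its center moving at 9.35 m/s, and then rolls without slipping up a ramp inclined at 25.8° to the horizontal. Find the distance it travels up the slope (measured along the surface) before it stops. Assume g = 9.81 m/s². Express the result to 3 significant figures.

For this body I = (2/3)MR², i.e. k = I/(MR²) = 2/3.
Pure rolling means v = ωR; then KE = ½Mv² + ½I(v/R)² = ½(1+k)Mv² = (5/6)Mv².
Setting this equal to Mgh gives the vertical rise h = (1+k)v₀²/(2g) = 1.667×9.35²/(2×9.81) = 7.426 m.
Along the incline, d = h/sinθ = 7.426/sin25.8° ≈ 17.1 m.

d ≈ 17.1 m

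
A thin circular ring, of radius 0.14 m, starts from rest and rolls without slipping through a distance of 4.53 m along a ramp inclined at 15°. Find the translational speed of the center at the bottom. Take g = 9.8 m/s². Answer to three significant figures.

With I = MR², the ratio k = I/(MR²) is 1.
Since it rolls without slipping, ω = v/R and KE = ½Mv² + ½Iω² = ½(1+k)Mv² = Mv².
The vertical drop is h = L sinθ = 4.53 × sin15° = 1.172 m.
Setting Mgh = Mv² gives v = √(2gh/(1+k)) = √(2·9.8·1.172/2) ≈ 3.39 m/s.

v ≈ 3.39 m/s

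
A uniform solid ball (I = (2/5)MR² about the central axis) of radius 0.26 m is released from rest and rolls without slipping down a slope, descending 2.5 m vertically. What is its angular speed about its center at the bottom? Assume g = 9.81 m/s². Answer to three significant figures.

ω ≈ 22.8 rad/s

For this body I = (2/5)MR², i.e. k = I/(MR²) = 0.4.
The rolling condition ω = v/R makes the rotational term ½I(v/R)² = ½kMv², so KE_total = ½(1+k)Mv² = (7/10)Mv².
Energy conservation Mgh = ½(1+k)Mv² gives v = √(2gh/(1+k)) = √(2 × 9.81 × 2.5 / 1.4) = 5.919 m/s.
The angular speed follows from ω = v/R = 5.919/0.26 ≈ 22.8 rad/s.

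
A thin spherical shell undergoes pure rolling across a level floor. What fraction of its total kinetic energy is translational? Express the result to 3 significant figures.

fraction ≈ 0.600

For this body I = (2/3)MR², i.e. k = I/(MR²) = 2/3.
Since ω = v/R, the translational part is ½Mv² and the rotational part is ½I(v/R)² = ½kMv²; the total is ½(1+k)Mv².
The translational fraction is therefore 1/(1+k) = 1/1.667 ≈ 0.600.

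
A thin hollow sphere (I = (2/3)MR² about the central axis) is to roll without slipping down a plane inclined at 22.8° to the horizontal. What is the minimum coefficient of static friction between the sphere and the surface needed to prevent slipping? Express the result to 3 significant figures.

With I = (2/3)MR², the ratio k = I/(MR²) is 2/3.
Newton's second law down the slope: Mg sinθ − f = Ma. The torque equation fR = Iα (with α = a/R) gives f = kMa.
These give a = g sinθ/(1+k) and the required friction f = kMg sinθ/(1+k).
With N = Mg cosθ, the no-slip condition f ≤ μN gives μ_min = f/N = k tanθ/(1+k).
μ_min = (2/3) × tan22.8° / 1.667 ≈ 0.168.

μ_min ≈ 0.168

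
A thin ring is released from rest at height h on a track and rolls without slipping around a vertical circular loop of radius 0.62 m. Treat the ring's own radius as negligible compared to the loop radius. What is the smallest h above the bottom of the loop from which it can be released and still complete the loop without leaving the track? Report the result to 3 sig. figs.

Here I = MR², so the shape factor k = I/(MR²) = 1.
At the top, contact is just lost when gravity alone supplies the centripetal force: Mg = Mv_top²/r, i.e. v_top² = gr.
With ω = v/R, the kinetic energy at speed v is ½(1+k)Mv² = Mv².
Energy conservation from release (height h) to the top (height 2r): Mgh = Mg(2r) + M·gr.
Thus h_min = 2r + (1+k)r/2 = r(2 + 2/2) = 0.62 × 3 ≈ 1.86 m.

h_min ≈ 1.86 m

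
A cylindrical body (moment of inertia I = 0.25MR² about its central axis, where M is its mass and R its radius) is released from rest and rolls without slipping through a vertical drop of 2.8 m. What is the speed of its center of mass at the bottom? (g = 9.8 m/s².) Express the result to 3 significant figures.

With I = 0.25MR², the ratio k = I/(MR²) is 0.25.
Since it rolls without slipping, ω = v/R and KE = ½Mv² + ½Iω² = ½(1+k)Mv² = (5/8)Mv².
Energy conservation: Mgh = (5/8)Mv², so v = √(2gh/(1+k)) = √(2 × 9.8 × 2.8 / 1.25) ≈ 6.63 m/s.

v ≈ 6.63 m/s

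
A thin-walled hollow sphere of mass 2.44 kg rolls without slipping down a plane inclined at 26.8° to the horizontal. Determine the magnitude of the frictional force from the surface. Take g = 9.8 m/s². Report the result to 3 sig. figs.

f ≈ 4.31 N

With I = (2/3)MR², the ratio k = I/(MR²) is 2/3.
Newton's second law down the slope: Mg sinθ − f = Ma. The torque equation fR = Iα (with α = a/R) gives f = kMa.
Combining, a = g sinθ/(1+k) and f = kMa = kMg sinθ/(1+k).
f = (2/3) × 2.44 × 9.8 × sin26.8° / 1.667 ≈ 4.31 N.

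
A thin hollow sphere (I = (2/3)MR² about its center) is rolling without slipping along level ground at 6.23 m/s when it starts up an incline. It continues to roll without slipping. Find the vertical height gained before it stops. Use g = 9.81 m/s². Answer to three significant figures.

h ≈ 3.30 m

Here I = (2/3)MR², so the shape factor k = I/(MR²) = 2/3.
Since it rolls without slipping, ω = v/R and KE = ½Mv² + ½Iω² = ½(1+k)Mv² = (5/6)Mv².
At the top the kinetic energy is zero, so (5/6)Mv₀² = Mgh.
Thus h = (1+k)v₀²/(2g) = 1.667 × 6.23² / (2 × 9.81) ≈ 3.30 m.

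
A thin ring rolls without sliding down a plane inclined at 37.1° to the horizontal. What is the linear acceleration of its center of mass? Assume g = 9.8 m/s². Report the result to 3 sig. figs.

The moment of inertia is MR², giving k ≡ I/(MR²) = 1.
Along the incline Mg sinθ − f = Ma, and torque about the center fR = Iα = kMR²(a/R) gives f = kMa.
Eliminating f: Mg sinθ = (1+k)Ma, so a = g sinθ/(1+k) = 9.8 × sin37.1° / 2 ≈ 2.96 m/s².

a ≈ 2.96 m/s²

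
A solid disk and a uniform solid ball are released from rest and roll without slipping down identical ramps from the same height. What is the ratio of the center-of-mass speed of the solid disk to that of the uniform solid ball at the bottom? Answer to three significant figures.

Each satisfies Mgh = ½(1+k)Mv² with k = I/(MR²), so v ∝ 1/√(1+k).
For the solid disk k = 0.5; for the uniform solid ball k = 0.4.
v₁/v₂ = √((1+k₂)/(1+k₁)) = √(1.4/1.5) ≈ 0.966.

v_ratio ≈ 0.966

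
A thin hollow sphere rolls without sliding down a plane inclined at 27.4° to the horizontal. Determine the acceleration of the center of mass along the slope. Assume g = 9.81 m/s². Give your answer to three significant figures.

For this body I = (2/3)MR², i.e. k = I/(MR²) = 2/3.
Newton's second law down the slope: Mg sinθ − f = Ma. The torque equation fR = Iα (with α = a/R) gives f = kMa.
Eliminating f: Mg sinθ = (1+k)Ma, so a = g sinθ/(1+k) = 9.81 × sin27.4° / 1.667 ≈ 2.71 m/s².

a ≈ 2.71 m/s²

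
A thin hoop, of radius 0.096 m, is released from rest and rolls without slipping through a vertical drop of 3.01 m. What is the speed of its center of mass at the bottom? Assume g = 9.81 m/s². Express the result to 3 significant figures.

The moment of inertia is MR², giving k ≡ I/(MR²) = 1.
Pure rolling means v = ωR; then KE = ½Mv² + ½I(v/R)² = ½(1+k)Mv² = Mv².
Setting Mgh = Mv² gives v = √(2gh/(1+k)) = √(2·9.81·3.01/2) ≈ 5.43 m/s.

v ≈ 5.43 m/s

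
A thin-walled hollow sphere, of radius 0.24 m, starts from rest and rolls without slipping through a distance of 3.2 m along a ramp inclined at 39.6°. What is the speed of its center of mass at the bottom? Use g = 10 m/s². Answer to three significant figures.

v ≈ 4.95 m/s

With I = (2/3)MR², the ratio k = I/(MR²) is 2/3.
Rolling without slipping gives ω = v/R, so the total kinetic energy is ½Mv² + ½Iω² = ½(1+k)Mv² = (5/6)Mv².
The vertical drop is h = L sinθ = 3.2 × sin39.6° = 2.04 m.
Setting Mgh = (5/6)Mv² gives v = √(2gh/(1+k)) = √(2·10·2.04/1.667) ≈ 4.95 m/s.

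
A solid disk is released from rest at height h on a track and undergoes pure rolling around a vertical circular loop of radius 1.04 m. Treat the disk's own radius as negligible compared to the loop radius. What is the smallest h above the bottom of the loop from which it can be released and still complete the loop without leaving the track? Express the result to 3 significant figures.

With I = (1/2)MR², the ratio k = I/(MR²) is 0.5.
At the top of the loop, the minimum-contact condition is Mg = Mv_top²/r, so v_top² = gr.
With ω = v/R, the kinetic energy at speed v is ½(1+k)Mv² = (3/4)Mv².
Energy conservation from release (height h) to the top (height 2r): Mgh = Mg(2r) + (3/4)M·gr.
Thus h_min = 2r + (1+k)r/2 = r(2 + 1.5/2) = 1.04 × 2.75 ≈ 2.86 m.

h_min ≈ 2.86 m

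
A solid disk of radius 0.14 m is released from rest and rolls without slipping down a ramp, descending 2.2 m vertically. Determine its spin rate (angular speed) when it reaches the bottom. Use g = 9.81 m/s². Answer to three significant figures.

ω ≈ 38.3 rad/s

The moment of inertia is (1/2)MR², giving k ≡ I/(MR²) = 0.5.
Pure rolling means v = ωR; then KE = ½Mv² + ½I(v/R)² = ½(1+k)Mv² = (3/4)Mv².
Energy conservation Mgh = ½(1+k)Mv² gives v = √(2gh/(1+k)) = √(2 × 9.81 × 2.2 / 1.5) = 5.364 m/s.
Then ω = v/R = 5.364 / 0.14 ≈ 38.3 rad/s.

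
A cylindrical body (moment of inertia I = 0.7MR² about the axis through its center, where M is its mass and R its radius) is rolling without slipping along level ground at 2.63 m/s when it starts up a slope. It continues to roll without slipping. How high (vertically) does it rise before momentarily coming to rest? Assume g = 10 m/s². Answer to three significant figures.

h ≈ 0.588 m

Here I = 0.7MR², so the shape factor k = I/(MR²) = 0.7.
Since it rolls without slipping, ω = v/R and KE = ½Mv² + ½Iω² = ½(1+k)Mv² = (17/20)Mv².
At the top the kinetic energy is zero, so (17/20)Mv₀² = Mgh.
Thus h = (1+k)v₀²/(2g) = 1.7 × 2.63² / (2 × 10) ≈ 0.588 m.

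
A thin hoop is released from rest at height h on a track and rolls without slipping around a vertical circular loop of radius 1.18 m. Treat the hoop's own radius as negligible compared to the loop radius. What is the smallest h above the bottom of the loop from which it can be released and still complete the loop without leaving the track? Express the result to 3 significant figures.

h_min ≈ 3.54 m

With I = MR², the ratio k = I/(MR²) is 1.
At the top of the loop, the minimum-contact condition is Mg = Mv_top²/r, so v_top² = gr.
With ω = v/R, the kinetic energy at speed v is ½(1+k)Mv² = Mv².
Energy conservation from release (height h) to the top (height 2r): Mgh = Mg(2r) + M·gr.
Thus h_min = 2r + (1+k)r/2 = r(2 + 2/2) = 1.18 × 3 ≈ 3.54 m.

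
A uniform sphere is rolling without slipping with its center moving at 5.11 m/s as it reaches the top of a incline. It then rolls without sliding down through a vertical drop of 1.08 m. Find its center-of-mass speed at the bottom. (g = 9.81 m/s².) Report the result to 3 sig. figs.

v ≈ 6.42 m/s

Here I = (2/5)MR², so the shape factor k = I/(MR²) = 0.4.
The rolling condition ω = v/R makes the rotational term ½I(v/R)² = ½kMv², so KE_total = ½(1+k)Mv² = (7/10)Mv².
Conserving energy between top and bottom: (7/10)Mv² = (7/10)Mv₀² + Mgh, hence v² = v₀² + 2gh/(1+k).
v = √(5.11² + 2×9.81×1.08/1.4) = √41.25 ≈ 6.42 m/s.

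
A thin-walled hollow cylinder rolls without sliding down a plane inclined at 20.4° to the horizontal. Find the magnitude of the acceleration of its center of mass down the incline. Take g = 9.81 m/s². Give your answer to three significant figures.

a ≈ 1.71 m/s²

With I = MR², the ratio k = I/(MR²) is 1.
Newton's second law down the slope: Mg sinθ − f = Ma. The torque equation fR = Iα (with α = a/R) gives f = kMa.
Eliminating f: Mg sinθ = (1+k)Ma, so a = g sinθ/(1+k) = 9.81 × sin20.4° / 2 ≈ 1.71 m/s².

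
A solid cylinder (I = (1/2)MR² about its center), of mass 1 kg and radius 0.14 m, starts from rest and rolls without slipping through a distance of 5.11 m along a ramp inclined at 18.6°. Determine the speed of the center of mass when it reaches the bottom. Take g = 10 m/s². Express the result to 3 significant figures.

With I = (1/2)MR², the ratio k = I/(MR²) is 0.5.
The rolling condition ω = v/R makes the rotational term ½I(v/R)² = ½kMv², so KE_total = ½(1+k)Mv² = (3/4)Mv².
The vertical drop is h = L sinθ = 5.11 × sin18.6° = 1.63 m.
Energy conservation: Mgh = (3/4)Mv², so v = √(2gh/(1+k)) = √(2 × 10 × 1.63 / 1.5) ≈ 4.66 m/s.

v ≈ 4.66 m/s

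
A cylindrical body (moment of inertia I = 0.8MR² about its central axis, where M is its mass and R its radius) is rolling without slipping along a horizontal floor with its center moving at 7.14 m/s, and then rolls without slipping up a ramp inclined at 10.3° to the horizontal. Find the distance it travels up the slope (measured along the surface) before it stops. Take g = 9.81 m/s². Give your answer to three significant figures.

d ≈ 26.2 m

Here I = 0.8MR², so the shape factor k = I/(MR²) = 0.8.
Since it rolls without slipping, ω = v/R and KE = ½Mv² + ½Iω² = ½(1+k)Mv² = (9/10)Mv².
Setting this equal to Mgh gives the vertical rise h = (1+k)v₀²/(2g) = 1.8×7.14²/(2×9.81) = 4.677 m.
The distance along the slope is d = h/sinθ = 4.677/sin10.3° ≈ 26.2 m.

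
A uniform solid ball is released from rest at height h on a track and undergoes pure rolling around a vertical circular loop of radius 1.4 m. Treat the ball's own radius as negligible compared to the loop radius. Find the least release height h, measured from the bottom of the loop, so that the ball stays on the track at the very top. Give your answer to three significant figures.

For this body I = (2/5)MR², i.e. k = I/(MR²) = 0.4.
At the top of the loop, the minimum-contact condition is Mg = Mv_top²/r, so v_top² = gr.
With ω = v/R, the kinetic energy at speed v is ½(1+k)Mv² = (7/10)Mv².
Energy conservation from release (height h) to the top (height 2r): Mgh = Mg(2r) + (7/10)M·gr.
Thus h_min = 2r + (1+k)r/2 = r(2 + 1.4/2) = 1.4 × 2.7 ≈ 3.78 m.

h_min ≈ 3.78 m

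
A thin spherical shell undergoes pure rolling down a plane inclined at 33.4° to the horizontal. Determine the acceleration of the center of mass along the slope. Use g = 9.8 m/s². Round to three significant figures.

With I = (2/3)MR², the ratio k = I/(MR²) is 2/3.
Translational: Mg sinθ − f = Ma. Rotational about the CM: fR = Iα = kMRa, so f = kMa.
Eliminating f: Mg sinθ = (1+k)Ma, so a = g sinθ/(1+k) = 9.8 × sin33.4° / 1.667 ≈ 3.24 m/s².

a ≈ 3.24 m/s²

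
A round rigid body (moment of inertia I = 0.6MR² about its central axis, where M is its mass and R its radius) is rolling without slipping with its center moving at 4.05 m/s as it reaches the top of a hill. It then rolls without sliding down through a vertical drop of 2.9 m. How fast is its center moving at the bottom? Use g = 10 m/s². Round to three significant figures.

v ≈ 7.26 m/s

The moment of inertia is 0.6MR², giving k ≡ I/(MR²) = 0.6.
Rolling without slipping gives ω = v/R, so the total kinetic energy is ½Mv² + ½Iω² = ½(1+k)Mv² = (4/5)Mv².
Energy conservation: (4/5)Mv₀² + Mgh = (4/5)Mv², so v² = v₀² + 2gh/(1+k).
v = √(4.05² + 2×10×2.9/1.6) = √52.65 ≈ 7.26 m/s.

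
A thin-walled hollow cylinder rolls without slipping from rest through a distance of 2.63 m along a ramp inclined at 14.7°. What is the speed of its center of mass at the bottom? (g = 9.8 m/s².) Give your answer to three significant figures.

Here I = MR², so the shape factor k = I/(MR²) = 1.
The rolling condition ω = v/R makes the rotational term ½I(v/R)² = ½kMv², so KE_total = ½(1+k)Mv² = Mv².
The vertical drop is h = L sinθ = 2.63 × sin14.7° = 0.6674 m.
Energy conservation: Mgh = Mv², so v = √(2gh/(1+k)) = √(2 × 9.8 × 0.6674 / 2) ≈ 2.56 m/s.

v ≈ 2.56 m/s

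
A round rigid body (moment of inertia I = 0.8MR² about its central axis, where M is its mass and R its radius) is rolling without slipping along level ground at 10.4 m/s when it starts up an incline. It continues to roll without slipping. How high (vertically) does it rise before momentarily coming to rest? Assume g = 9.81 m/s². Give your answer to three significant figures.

With I = 0.8MR², the ratio k = I/(MR²) is 0.8.
Pure rolling means v = ωR; then KE = ½Mv² + ½I(v/R)² = ½(1+k)Mv² = (9/10)Mv².
All of this converts to potential energy at the highest point: (9/10)Mv₀² = Mgh.
Thus h = (1+k)v₀²/(2g) = 1.8 × 10.4² / (2 × 9.81) ≈ 9.92 m.

h ≈ 9.92 m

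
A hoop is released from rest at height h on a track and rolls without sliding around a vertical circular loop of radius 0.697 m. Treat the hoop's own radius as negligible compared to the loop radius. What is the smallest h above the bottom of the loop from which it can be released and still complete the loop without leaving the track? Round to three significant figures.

h_min ≈ 2.09 m

The moment of inertia is MR², giving k ≡ I/(MR²) = 1.
At the top of the loop, the minimum-contact condition is Mg = Mv_top²/r, so v_top² = gr.
With ω = v/R, the kinetic energy at speed v is ½(1+k)Mv² = Mv².
Energy conservation from release (height h) to the top (height 2r): Mgh = Mg(2r) + M·gr.
Thus h_min = 2r + (1+k)r/2 = r(2 + 2/2) = 0.697 × 3 ≈ 2.09 m.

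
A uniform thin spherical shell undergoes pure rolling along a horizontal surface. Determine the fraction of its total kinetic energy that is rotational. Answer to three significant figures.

Here I = (2/3)MR², so the shape factor k = I/(MR²) = 2/3.
Since ω = v/R, the translational part is ½Mv² and the rotational part is ½I(v/R)² = ½kMv²; the total is ½(1+k)Mv².
The rotational fraction is therefore k/(1+k) = (2/3)/1.667 ≈ 0.400.

fraction ≈ 0.400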